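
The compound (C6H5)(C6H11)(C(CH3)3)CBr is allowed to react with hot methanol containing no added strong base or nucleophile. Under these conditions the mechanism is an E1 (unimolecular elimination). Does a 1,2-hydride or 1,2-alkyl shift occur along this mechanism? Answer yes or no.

The first-formed carbocation is tertiary.
No single 1,2-shift to an adjacent carbon would produce a more-substituted cation than the one already present, so no rearrangement occurs.

no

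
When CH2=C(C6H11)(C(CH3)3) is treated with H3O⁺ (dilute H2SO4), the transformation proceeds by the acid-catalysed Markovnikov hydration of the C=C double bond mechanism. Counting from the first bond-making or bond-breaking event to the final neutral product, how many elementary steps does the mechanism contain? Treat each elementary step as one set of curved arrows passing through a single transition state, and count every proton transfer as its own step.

Step 1: The π electrons of the C=C bond attack a proton of H3O⁺; Markovnikov addition places the new C–H on the less-substituted alkene carbon, so the positive charge ends up on the more-substituted carbon — a tertiary carbocation. H2O is released.
(No 1,2-shift: no single shift to an adjacent carbon would give a more stable cation.)
Step 2: A lone pair on the oxygen of H2O attacks the carbocation, forming a C–O bond and an oxonium ion (a protonated alcohol).
Step 3: Proton transfer from the O–H of the oxonium ion to H2O completes the catalytic cycle and yields the alcohol.
Total: 3 elementary steps.

3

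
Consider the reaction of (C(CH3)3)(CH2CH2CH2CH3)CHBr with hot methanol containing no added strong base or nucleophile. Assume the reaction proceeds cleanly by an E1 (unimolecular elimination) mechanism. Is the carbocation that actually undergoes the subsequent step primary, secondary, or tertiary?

tertiary

Step 1: Ionisation: the C–Br σ-bond cleaves heterolytically; both bonding electrons depart with Br⁻, leaving a secondary carbocation at the α-carbon.
Step 2: Carbocation rearrangement: a 1,2-methyl shift from the adjacent tert-butyl carbon converts the initially-formed secondary cation into the more stable tertiary cation.
The cation rearranges from secondary to tertiary via a 1,2-methyl shift from the adjacent tert-butyl carbon; the tertiary cation is what reacts next.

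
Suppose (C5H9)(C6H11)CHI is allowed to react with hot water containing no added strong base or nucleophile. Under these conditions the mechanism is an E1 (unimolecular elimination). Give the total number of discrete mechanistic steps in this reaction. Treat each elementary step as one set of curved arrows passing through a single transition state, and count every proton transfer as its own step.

3

Step 1: Ionisation: the C–I σ-bond cleaves heterolytically; both bonding electrons depart with I⁻, leaving a secondary carbocation at the α-carbon.
Step 2: Carbocation rearrangement: a 1,2-hydride shift from the adjacent cyclohexyl carbon converts the initially-formed secondary cation into the more stable tertiary cation.
Step 3: A weak base (a water molecule from the solvent) removes a proton from a carbon adjacent to the cationic centre; the electrons of that C–H bond become the new π(C=C) bond, giving the alkene.
Total: 3 elementary steps.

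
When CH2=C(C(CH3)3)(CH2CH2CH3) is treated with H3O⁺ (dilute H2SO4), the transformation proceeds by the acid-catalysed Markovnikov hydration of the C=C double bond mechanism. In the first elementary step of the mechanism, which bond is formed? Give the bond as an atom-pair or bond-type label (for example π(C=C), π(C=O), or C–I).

Step 1: The π electrons of the C=C bond attack a proton of H3O⁺; Markovnikov addition places the new C–H on the less-substituted alkene carbon, so the positive charge ends up on the more-substituted carbon — a tertiary carbocation. H2O is released.
The bond formed in this step is the C–H bond.

C–H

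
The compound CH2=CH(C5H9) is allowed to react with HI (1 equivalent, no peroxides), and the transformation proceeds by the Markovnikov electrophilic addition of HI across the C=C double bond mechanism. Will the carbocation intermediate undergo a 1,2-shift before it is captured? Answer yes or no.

The first-formed carbocation is secondary.
The adjacent cyclopentyl carbon already bears 2 other carbon substituents and has a hydrogen to migrate; after a 1,2-hydride shift from that carbon the positive charge sits on a tertiary centre.
Tertiary is more stable than secondary, so the shift occurs.

yes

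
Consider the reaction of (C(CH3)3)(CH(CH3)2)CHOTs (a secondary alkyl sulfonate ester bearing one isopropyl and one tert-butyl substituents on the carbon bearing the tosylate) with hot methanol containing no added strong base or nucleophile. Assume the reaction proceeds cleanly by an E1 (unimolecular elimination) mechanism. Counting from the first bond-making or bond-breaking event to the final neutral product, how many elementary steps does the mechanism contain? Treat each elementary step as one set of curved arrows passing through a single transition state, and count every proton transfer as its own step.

Step 1: The C–O bond breaks with both electrons going to the tosylate; TsO⁻ leaves and a secondary carbocation remains.
Step 2: Carbocation rearrangement: a 1,2-hydride shift from the adjacent isopropyl carbon converts the initially-formed secondary cation into the more stable tertiary cation.
Step 3: Loss of a β-proton to a methanol molecule of the solvent: the C–H bonding pair collapses toward the cationic carbon to form the C=C π bond, yielding the alkene.
Total: 3 elementary steps.

3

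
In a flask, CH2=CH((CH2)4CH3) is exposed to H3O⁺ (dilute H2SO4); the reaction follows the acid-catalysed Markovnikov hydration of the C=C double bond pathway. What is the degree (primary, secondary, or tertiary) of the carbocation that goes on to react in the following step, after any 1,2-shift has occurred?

Step 1: The π electrons of the C=C bond attack a proton of H3O⁺; Markovnikov addition places the new C–H on the less-substituted alkene carbon, so the positive charge ends up on the more-substituted carbon — a secondary carbocation. H2O is released.
No single 1,2-shift to an adjacent carbon would give a more-substituted cation, so no rearrangement occurs.

secondary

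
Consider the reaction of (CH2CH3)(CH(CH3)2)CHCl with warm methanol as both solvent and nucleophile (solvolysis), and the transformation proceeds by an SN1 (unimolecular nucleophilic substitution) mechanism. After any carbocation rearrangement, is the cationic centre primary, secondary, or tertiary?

Step 1: Unassisted departure of Cl⁻ (taking the C–Cl bonding pair) generates a secondary carbocation.
Step 2: Carbocation rearrangement: a 1,2-hydride shift from the adjacent isopropyl carbon converts the initially-formed secondary cation into the more stable tertiary cation.
The cation rearranges from secondary to tertiary via a 1,2-hydride shift from the adjacent isopropyl carbon; the tertiary cation is what reacts next.

tertiary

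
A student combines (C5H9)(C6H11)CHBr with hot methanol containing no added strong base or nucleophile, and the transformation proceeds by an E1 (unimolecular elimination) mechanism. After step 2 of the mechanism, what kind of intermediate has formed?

tertiary carbocation

Step 1: Ionisation: the C–Br σ-bond cleaves heterolytically; both bonding electrons depart with Br⁻, leaving a secondary carbocation at the α-carbon.
Step 2: A hydride (H with its bonding pair) migrates from the adjacent cyclohexyl carbon to the cationic centre — a 1,2-hydride shift — upgrading the secondary cation to a tertiary one.
After step 2 the species present is a tertiary carbocation.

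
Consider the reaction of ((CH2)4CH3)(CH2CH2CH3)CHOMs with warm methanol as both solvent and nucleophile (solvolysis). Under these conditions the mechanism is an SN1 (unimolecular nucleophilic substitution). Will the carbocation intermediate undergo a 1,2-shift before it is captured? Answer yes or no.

no

The first-formed carbocation is secondary.
No single 1,2-shift to an adjacent carbon would produce a more-substituted cation than the one already present, so no rearrangement occurs.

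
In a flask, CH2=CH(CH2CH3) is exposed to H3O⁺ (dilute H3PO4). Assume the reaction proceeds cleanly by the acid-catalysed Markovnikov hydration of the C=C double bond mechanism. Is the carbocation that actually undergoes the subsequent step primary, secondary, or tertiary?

secondary

Step 1: Protonation of the alkene by H3O⁺: the π bond acts as the nucleophile and picks up H⁺, giving the more stable (Markovnikov) secondary carbocation. H2O is released.
No single 1,2-shift to an adjacent carbon would give a more-substituted cation, so no rearrangement occurs.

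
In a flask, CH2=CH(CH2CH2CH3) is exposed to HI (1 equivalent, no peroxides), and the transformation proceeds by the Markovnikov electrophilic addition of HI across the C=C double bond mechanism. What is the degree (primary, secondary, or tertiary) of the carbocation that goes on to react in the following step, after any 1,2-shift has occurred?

secondary

Step 1: The π electrons of the C=C bond attack a proton of HI; Markovnikov addition places the new C–H on the less-substituted alkene carbon, so the positive charge ends up on the more-substituted carbon — a secondary carbocation. The H–I bond breaks heterolytically, releasing I⁻.
No single 1,2-shift to an adjacent carbon would give a more-substituted cation, so no rearrangement occurs.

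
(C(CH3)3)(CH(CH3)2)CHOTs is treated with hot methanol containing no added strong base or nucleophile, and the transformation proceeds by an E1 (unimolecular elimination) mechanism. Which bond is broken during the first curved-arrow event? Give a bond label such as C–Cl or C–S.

C–O

Step 1: Rate-determining heterolysis of the C–O bond gives TsO⁻ and a secondary carbocation.
The bond broken in this step is the C–O bond.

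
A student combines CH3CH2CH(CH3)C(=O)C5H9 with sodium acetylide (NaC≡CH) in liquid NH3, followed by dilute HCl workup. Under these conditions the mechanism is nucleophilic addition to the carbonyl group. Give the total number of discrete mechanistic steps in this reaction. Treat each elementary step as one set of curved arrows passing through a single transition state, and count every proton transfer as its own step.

2

Step 1: A lone pair / filled orbital on HC≡C⁻ attacks the electrophilic carbonyl carbon; the π(C=O) electrons shift onto oxygen, producing a tetrahedral alkoxide intermediate.
Step 2: Protonation of the alkoxide by dilute HCl workup furnishes a propargyl alcohol.
Total: 2 elementary steps.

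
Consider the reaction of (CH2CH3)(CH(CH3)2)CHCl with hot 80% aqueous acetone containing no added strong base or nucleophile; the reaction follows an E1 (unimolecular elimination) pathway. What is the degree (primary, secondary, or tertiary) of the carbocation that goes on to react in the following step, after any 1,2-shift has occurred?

Step 1: Ionisation: the C–Cl σ-bond cleaves heterolytically; both bonding electrons depart with Cl⁻, leaving a secondary carbocation at the α-carbon.
Step 2: A 1,2-hydride shift from the adjacent isopropyl carbon moves the positive charge from the secondary centre to an adjacent carbon, generating a more stable tertiary carbocation.
The cation rearranges from secondary to tertiary via a 1,2-hydride shift from the adjacent isopropyl carbon; the tertiary cation is what reacts next.

tertiary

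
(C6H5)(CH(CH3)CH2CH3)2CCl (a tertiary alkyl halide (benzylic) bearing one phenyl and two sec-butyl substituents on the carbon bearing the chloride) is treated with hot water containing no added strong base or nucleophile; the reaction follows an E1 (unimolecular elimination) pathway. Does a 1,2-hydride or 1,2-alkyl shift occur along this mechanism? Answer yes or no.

no

The first-formed carbocation is tertiary.
No single 1,2-shift to an adjacent carbon would produce a more-substituted cation than the one already present, so no rearrangement occurs.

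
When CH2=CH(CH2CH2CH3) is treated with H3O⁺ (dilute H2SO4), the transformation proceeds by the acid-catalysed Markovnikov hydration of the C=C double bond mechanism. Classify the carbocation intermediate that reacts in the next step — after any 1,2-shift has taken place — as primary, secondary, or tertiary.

secondary

Step 1: Protonation of the alkene by H3O⁺: the π bond acts as the nucleophile and picks up H⁺, giving the more stable (Markovnikov) secondary carbocation. H2O is released.
No single 1,2-shift to an adjacent carbon would give a more-substituted cation, so no rearrangement occurs.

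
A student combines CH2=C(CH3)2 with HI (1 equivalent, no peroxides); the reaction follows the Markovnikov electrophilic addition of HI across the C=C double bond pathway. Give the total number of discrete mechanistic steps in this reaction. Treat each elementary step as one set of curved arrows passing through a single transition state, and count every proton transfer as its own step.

2

Step 1: Protonation of the alkene by HI: the π bond acts as the nucleophile and picks up H⁺, giving the more stable (Markovnikov) tertiary carbocation. The H–I bond breaks heterolytically, releasing I⁻.
(No 1,2-shift: no single shift to an adjacent carbon would give a more stable cation.)
Step 2: The I⁻ anion donates a lone pair to the carbocation, forming the new C–I σ-bond and giving the neutral alkyl halide.
Total: 2 elementary steps.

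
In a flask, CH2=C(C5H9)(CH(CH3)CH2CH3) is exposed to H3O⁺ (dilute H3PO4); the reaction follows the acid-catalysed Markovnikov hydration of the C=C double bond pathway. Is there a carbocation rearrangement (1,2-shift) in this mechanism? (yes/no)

The first-formed carbocation is tertiary.
No single 1,2-shift to an adjacent carbon would produce a more-substituted cation than the one already present, so no rearrangement occurs.

no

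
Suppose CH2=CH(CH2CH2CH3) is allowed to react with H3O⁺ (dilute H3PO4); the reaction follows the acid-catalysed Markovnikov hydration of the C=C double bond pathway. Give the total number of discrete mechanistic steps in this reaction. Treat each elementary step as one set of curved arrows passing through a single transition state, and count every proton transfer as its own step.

Step 1: Protonation of the alkene by H3O⁺: the π bond acts as the nucleophile and picks up H⁺, giving the more stable (Markovnikov) secondary carbocation. H2O is released.
(No 1,2-shift: no single shift to an adjacent carbon would give a more stable cation.)
Step 2: A lone pair on the oxygen of H2O attacks the carbocation, forming a C–O bond and an oxonium ion (a protonated alcohol).
Step 3: Deprotonation of the oxonium ion by a water molecule delivers the neutral alcohol and regenerates the acid catalyst.
Total: 3 elementary steps.

3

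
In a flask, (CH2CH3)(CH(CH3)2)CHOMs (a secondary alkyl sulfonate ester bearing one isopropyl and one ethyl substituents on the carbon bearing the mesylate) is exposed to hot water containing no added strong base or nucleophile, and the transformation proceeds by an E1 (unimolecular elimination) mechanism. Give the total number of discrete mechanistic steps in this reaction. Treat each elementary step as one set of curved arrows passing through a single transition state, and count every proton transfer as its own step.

3

Step 1: The C–O bond breaks with both electrons going to the mesylate; MsO⁻ leaves and a secondary carbocation remains.
Step 2: A 1,2-hydride shift from the adjacent isopropyl carbon moves the positive charge from the secondary centre to an adjacent carbon, generating a more stable tertiary carbocation.
Step 3: A water molecule (solvent) deprotonates a β-carbon; as the C–H bond breaks, those electrons form the new alkene π bond.
Total: 3 elementary steps.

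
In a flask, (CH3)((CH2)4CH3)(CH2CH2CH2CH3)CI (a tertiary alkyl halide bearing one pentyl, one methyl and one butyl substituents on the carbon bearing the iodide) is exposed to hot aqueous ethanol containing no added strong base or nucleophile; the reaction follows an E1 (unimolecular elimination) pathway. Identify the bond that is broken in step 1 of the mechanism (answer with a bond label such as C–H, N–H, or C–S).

C–I

Step 1: Rate-determining heterolysis of the C–I bond gives I⁻ and a tertiary carbocation.
The bond broken in this step is the C–I bond.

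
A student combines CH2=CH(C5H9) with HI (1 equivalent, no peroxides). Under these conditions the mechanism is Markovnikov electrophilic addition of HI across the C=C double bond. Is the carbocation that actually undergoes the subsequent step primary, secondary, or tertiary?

tertiary

Step 1: Electrophilic addition begins with the π(C=C) electrons forming a bond to the proton of HI. Following Markovnikov's rule, the resulting cation is secondary. The H–I bond breaks heterolytically, releasing I⁻.
Step 2: A 1,2-hydride shift from the adjacent cyclopentyl carbon moves the positive charge from the secondary centre to an adjacent carbon, generating a more stable tertiary carbocation.
The cation rearranges from secondary to tertiary via a 1,2-hydride shift from the adjacent cyclopentyl carbon; the tertiary cation is what reacts next.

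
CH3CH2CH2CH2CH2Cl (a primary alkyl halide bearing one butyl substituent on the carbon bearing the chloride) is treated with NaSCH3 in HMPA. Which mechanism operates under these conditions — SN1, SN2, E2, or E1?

Conditions: a primary substrate with a strong nucleophile in the polar aprotic solvent HMPA.
These conditions are the textbook signature of the SN2 pathway.
An unhindered substrate with a strong nucleophile in a polar aprotic solvent favours one-step backside displacement.

SN2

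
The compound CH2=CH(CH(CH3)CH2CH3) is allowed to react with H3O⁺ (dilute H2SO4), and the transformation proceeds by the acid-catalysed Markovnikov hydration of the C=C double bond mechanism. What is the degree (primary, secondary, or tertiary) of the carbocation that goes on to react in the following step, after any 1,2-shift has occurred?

Step 1: The π electrons of the C=C bond attack a proton of H3O⁺; Markovnikov addition places the new C–H on the less-substituted alkene carbon, so the positive charge ends up on the more-substituted carbon — a secondary carbocation. H2O is released.
Step 2: A hydride (H with its bonding pair) migrates from the adjacent sec-butyl carbon to the cationic centre — a 1,2-hydride shift — upgrading the secondary cation to a tertiary one.
The cation rearranges from secondary to tertiary via a 1,2-hydride shift from the adjacent sec-butyl carbon; the tertiary cation is what reacts next.

tertiary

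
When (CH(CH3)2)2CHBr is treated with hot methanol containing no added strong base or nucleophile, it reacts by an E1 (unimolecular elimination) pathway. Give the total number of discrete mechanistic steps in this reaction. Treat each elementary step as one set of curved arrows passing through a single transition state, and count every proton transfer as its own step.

Step 1: Ionisation: the C–Br σ-bond cleaves heterolytically; both bonding electrons depart with Br⁻, leaving a secondary carbocation at the α-carbon.
Step 2: A hydride (H with its bonding pair) migrates from the adjacent isopropyl carbon to the cationic centre — a 1,2-hydride shift — upgrading the secondary cation to a tertiary one.
Step 3: Loss of a β-proton to a methanol molecule of the solvent: the C–H bonding pair collapses toward the cationic carbon to form the C=C π bond, yielding the alkene.
Total: 3 elementary steps.

3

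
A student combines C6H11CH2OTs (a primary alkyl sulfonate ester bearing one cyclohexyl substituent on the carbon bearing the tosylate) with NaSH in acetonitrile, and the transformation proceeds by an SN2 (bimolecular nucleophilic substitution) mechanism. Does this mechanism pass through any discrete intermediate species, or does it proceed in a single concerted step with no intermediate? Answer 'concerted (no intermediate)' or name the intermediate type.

HS⁻ attacks the back face of the α-carbon while TsO⁻ departs with the C–O bonding pair — a single concerted displacement through a pentacoordinate transition state.
All bond changes occur in one transition state; no discrete intermediate is formed.

concerted (no intermediate)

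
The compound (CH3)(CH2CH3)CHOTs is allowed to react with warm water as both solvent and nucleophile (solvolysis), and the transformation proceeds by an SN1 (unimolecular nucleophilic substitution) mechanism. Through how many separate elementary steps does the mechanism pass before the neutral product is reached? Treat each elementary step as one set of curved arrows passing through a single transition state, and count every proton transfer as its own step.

Step 1: Rate-determining heterolysis of the C–O bond gives TsO⁻ and a secondary carbocation.
(No 1,2-shift: no single shift to an adjacent carbon would give a more stable cation.)
Step 2: Nucleophilic capture: the oxygen of H2O bonds to the cationic carbon, producing an oxonium-ion intermediate.
Step 3: Proton transfer from the O–H of the oxonium ion to a solvent molecule delivers the neutral alcohol.
Total: 3 elementary steps.

3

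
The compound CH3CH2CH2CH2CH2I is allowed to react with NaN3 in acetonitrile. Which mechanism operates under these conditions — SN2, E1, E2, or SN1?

SN2

Conditions: a primary substrate with a strong nucleophile in the polar aprotic solvent acetonitrile.
These conditions are the textbook signature of the SN2 pathway.
An unhindered substrate with a strong nucleophile in a polar aprotic solvent favours one-step backside displacement.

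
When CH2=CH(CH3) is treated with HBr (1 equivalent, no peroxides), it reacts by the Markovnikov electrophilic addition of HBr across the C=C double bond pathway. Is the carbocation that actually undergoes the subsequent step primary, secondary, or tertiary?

secondary

Step 1: Protonation of the alkene by HBr: the π bond acts as the nucleophile and picks up H⁺, giving the more stable (Markovnikov) secondary carbocation. The H–Br bond breaks heterolytically, releasing Br⁻.
No single 1,2-shift to an adjacent carbon would give a more-substituted cation, so no rearrangement occurs.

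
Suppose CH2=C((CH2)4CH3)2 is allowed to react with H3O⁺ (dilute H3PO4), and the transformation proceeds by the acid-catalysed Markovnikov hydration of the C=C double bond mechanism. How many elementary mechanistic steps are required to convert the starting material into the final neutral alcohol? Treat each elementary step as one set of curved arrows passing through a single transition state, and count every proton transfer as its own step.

3

Step 1: The π electrons of the C=C bond attack a proton of H3O⁺; Markovnikov addition places the new C–H on the less-substituted alkene carbon, so the positive charge ends up on the more-substituted carbon — a tertiary carbocation. H2O is released.
(No 1,2-shift: no single shift to an adjacent carbon would give a more stable cation.)
Step 2: Water acts as the nucleophile: an oxygen lone pair bonds to the cationic carbon, giving an oxonium-ion intermediate.
Step 3: Proton transfer from the O–H of the oxonium ion to H2O completes the catalytic cycle and yields the alcohol.
Total: 3 elementary steps.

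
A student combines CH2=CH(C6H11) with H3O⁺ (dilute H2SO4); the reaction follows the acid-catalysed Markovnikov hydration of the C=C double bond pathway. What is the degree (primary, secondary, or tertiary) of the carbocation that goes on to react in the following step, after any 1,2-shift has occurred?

tertiary

Step 1: Protonation of the alkene by H3O⁺: the π bond acts as the nucleophile and picks up H⁺, giving the more stable (Markovnikov) secondary carbocation. H2O is released.
Step 2: A hydride (H with its bonding pair) migrates from the adjacent cyclohexyl carbon to the cationic centre — a 1,2-hydride shift — upgrading the secondary cation to a tertiary one.
The cation rearranges from secondary to tertiary via a 1,2-hydride shift from the adjacent cyclohexyl carbon; the tertiary cation is what reacts next.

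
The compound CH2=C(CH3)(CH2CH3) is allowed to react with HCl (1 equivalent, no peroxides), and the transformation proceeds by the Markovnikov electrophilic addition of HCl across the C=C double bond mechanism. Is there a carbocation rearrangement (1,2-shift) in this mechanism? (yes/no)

no

The first-formed carbocation is tertiary.
No single 1,2-shift to an adjacent carbon would produce a more-substituted cation than the one already present, so no rearrangement occurs.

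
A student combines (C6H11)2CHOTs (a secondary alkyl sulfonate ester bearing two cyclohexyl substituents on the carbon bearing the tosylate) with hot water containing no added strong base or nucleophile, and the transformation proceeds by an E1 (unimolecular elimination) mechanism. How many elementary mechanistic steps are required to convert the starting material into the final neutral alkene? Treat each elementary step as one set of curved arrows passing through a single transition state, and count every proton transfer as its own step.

Step 1: Unassisted departure of TsO⁻ (taking the C–O bonding pair) generates a secondary carbocation.
Step 2: A 1,2-hydride shift from the adjacent cyclohexyl carbon moves the positive charge from the secondary centre to an adjacent carbon, generating a more stable tertiary carbocation.
Step 3: Loss of a β-proton to a water molecule of the solvent: the C–H bonding pair collapses toward the cationic carbon to form the C=C π bond, yielding the alkene.
Total: 3 elementary steps.

3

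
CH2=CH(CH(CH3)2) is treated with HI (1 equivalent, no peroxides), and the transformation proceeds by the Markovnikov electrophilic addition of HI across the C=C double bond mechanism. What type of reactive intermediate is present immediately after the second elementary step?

tertiary carbocation

Step 1: Protonation of the alkene by HI: the π bond acts as the nucleophile and picks up H⁺, giving the more stable (Markovnikov) secondary carbocation. The H–I bond breaks heterolytically, releasing I⁻.
Step 2: Carbocation rearrangement: a 1,2-hydride shift from the adjacent isopropyl carbon converts the initially-formed secondary cation into the more stable tertiary cation.
After step 2 the species present is a tertiary carbocation.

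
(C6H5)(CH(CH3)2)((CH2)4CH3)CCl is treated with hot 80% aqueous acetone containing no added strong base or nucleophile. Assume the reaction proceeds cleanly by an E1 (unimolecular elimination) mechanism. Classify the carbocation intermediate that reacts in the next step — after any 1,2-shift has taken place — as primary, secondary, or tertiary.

tertiary

Step 1: Rate-determining heterolysis of the C–Cl bond gives Cl⁻ and a tertiary carbocation.
No single 1,2-shift to an adjacent carbon would give a more-substituted cation, so no rearrangement occurs.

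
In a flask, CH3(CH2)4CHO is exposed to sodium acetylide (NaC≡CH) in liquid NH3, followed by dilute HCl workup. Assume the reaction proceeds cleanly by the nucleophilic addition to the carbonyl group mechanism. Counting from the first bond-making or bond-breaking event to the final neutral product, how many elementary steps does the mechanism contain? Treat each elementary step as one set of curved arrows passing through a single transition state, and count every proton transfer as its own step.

Step 1: A lone pair / filled orbital on HC≡C⁻ attacks the electrophilic carbonyl carbon; the π(C=O) electrons shift onto oxygen, producing a tetrahedral alkoxide intermediate.
Step 2: On dilute HCl workup the alkoxide oxygen is protonated, giving a propargyl alcohol.
Total: 2 elementary steps.

2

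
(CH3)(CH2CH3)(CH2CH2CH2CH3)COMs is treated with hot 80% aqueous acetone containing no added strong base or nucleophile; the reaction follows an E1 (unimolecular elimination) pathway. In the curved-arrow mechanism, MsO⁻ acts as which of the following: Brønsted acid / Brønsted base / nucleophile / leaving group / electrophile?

leaving group

Step 1: The C–O bond breaks with both electrons going to the mesylate; MsO⁻ leaves and a tertiary carbocation remains.
MsO⁻ departs with both electrons of the breaking σ-bond — that is the definition of a leaving group.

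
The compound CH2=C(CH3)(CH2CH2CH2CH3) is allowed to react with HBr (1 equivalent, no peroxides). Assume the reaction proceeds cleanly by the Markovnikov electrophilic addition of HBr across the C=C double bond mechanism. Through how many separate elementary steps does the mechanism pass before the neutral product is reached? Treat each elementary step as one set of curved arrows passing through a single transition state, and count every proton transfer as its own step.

Step 1: Electrophilic addition begins with the π(C=C) electrons forming a bond to the proton of HBr. Following Markovnikov's rule, the resulting cation is tertiary. The H–Br bond breaks heterolytically, releasing Br⁻.
(No 1,2-shift: no single shift to an adjacent carbon would give a more stable cation.)
Step 2: Br⁻ captures the cation: a lone pair on Br⁻ fills the empty p orbital, producing the alkyl halide product.
Total: 2 elementary steps.

2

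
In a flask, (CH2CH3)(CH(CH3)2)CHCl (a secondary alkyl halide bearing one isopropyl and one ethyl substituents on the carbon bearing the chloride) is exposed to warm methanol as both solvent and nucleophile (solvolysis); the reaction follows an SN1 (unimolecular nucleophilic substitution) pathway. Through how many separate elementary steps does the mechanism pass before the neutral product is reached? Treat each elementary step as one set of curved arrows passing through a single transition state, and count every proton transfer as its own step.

Step 1: Rate-determining heterolysis of the C–Cl bond gives Cl⁻ and a secondary carbocation.
Step 2: A 1,2-hydride shift from the adjacent isopropyl carbon moves the positive charge from the secondary centre to an adjacent carbon, generating a more stable tertiary carbocation.
Step 3: Nucleophilic capture: the oxygen of CH3OH bonds to the cationic carbon, producing an oxonium-ion intermediate.
Step 4: A second solvent molecule removes the proton on oxygen, giving the neutral ether product.
Total: 4 elementary steps.

4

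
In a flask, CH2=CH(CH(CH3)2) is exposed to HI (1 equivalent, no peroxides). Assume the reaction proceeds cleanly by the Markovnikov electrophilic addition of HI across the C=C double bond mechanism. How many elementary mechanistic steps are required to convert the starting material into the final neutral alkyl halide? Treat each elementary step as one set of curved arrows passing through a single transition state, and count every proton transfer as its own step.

3

Step 1: Electrophilic addition begins with the π(C=C) electrons forming a bond to the proton of HI. Following Markovnikov's rule, the resulting cation is secondary. The H–I bond breaks heterolytically, releasing I⁻.
Step 2: A hydride (H with its bonding pair) migrates from the adjacent isopropyl carbon to the cationic centre — a 1,2-hydride shift — upgrading the secondary cation to a tertiary one.
Step 3: I⁻ captures the cation: a lone pair on I⁻ fills the empty p orbital, producing the alkyl halide product.
Total: 3 elementary steps.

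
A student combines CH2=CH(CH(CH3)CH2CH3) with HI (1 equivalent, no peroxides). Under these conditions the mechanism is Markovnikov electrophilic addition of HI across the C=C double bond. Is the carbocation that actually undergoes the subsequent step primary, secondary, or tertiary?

tertiary

Step 1: Protonation of the alkene by HI: the π bond acts as the nucleophile and picks up H⁺, giving the more stable (Markovnikov) secondary carbocation. The H–I bond breaks heterolytically, releasing I⁻.
Step 2: Carbocation rearrangement: a 1,2-hydride shift from the adjacent sec-butyl carbon converts the initially-formed secondary cation into the more stable tertiary cation.
The cation rearranges from secondary to tertiary via a 1,2-hydride shift from the adjacent sec-butyl carbon; the tertiary cation is what reacts next.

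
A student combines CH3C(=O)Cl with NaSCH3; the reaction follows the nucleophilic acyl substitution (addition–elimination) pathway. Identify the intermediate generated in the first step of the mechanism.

Step 1: A lone pair on the S of CH3S⁻ attacks the electrophilic acyl carbon; the π(C=O) electrons move onto oxygen, giving a tetrahedral intermediate.
After step 1 the species present is a tetrahedral intermediate.

tetrahedral intermediate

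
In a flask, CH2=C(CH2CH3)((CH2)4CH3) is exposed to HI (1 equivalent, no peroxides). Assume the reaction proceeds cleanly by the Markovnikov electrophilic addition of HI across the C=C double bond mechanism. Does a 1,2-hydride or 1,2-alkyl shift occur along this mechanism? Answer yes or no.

no

The first-formed carbocation is tertiary.
No single 1,2-shift to an adjacent carbon would produce a more-substituted cation than the one already present, so no rearrangement occurs.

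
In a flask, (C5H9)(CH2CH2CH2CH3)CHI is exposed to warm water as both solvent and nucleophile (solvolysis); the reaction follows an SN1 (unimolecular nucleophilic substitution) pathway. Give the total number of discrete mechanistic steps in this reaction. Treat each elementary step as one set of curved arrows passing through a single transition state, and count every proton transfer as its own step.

4

Step 1: Ionisation: the C–I σ-bond cleaves heterolytically; both bonding electrons depart with I⁻, leaving a secondary carbocation at the α-carbon.
Step 2: Carbocation rearrangement: a 1,2-hydride shift from the adjacent cyclopentyl carbon converts the initially-formed secondary cation into the more stable tertiary cation.
Step 3: Nucleophilic capture: the oxygen of H2O bonds to the cationic carbon, producing an oxonium-ion intermediate.
Step 4: Proton transfer from the O–H of the oxonium ion to a solvent molecule delivers the neutral alcohol.
Total: 4 elementary steps.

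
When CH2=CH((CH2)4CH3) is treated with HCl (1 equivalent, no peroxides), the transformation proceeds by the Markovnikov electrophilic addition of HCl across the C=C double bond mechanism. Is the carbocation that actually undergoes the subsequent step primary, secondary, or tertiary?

secondary

Step 1: The π electrons of the C=C bond attack a proton of HCl; Markovnikov addition places the new C–H on the less-substituted alkene carbon, so the positive charge ends up on the more-substituted carbon — a secondary carbocation. The H–Cl bond breaks heterolytically, releasing Cl⁻.
No single 1,2-shift to an adjacent carbon would give a more-substituted cation, so no rearrangement occurs.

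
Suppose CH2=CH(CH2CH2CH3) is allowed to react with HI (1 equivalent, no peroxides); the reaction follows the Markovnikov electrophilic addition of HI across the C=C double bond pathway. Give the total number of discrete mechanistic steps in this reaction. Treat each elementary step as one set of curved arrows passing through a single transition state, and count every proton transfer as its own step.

Step 1: Protonation of the alkene by HI: the π bond acts as the nucleophile and picks up H⁺, giving the more stable (Markovnikov) secondary carbocation. The H–I bond breaks heterolytically, releasing I⁻.
(No 1,2-shift: no single shift to an adjacent carbon would give a more stable cation.)
Step 2: Nucleophilic attack by I⁻ on the carbocation completes the addition, giving R–I.
Total: 2 elementary steps.

2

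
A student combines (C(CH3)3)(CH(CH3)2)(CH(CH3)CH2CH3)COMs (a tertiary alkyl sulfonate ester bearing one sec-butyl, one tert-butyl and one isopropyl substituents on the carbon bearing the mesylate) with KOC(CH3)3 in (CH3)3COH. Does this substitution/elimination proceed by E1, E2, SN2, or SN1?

Conditions: a strong/bulky base with a tertiary substrate bearing a β-hydrogen.
These conditions are the textbook signature of the E2 pathway.
A strong (often hindered) base removes a β-H in concert with loss of the leaving group — bimolecular elimination.

E2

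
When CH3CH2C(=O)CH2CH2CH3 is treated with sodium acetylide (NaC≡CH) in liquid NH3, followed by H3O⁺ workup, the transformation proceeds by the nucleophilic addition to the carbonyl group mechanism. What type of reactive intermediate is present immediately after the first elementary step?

tetrahedral alkoxide intermediate

Step 1: HC≡C⁻ attacks the sp² carbonyl carbon; the C=O π bond breaks and the electrons end up as a lone pair on the alkoxide oxygen of the tetrahedral intermediate.
After step 1 the species present is a tetrahedral alkoxide intermediate.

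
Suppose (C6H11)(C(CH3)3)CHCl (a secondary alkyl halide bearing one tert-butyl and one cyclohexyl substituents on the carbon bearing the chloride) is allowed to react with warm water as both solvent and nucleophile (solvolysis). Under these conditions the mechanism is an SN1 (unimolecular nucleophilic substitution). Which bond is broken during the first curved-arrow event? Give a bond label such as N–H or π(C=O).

Step 1: Rate-determining heterolysis of the C–Cl bond gives Cl⁻ and a secondary carbocation.
The bond broken in this step is the C–Cl bond.

C–Cl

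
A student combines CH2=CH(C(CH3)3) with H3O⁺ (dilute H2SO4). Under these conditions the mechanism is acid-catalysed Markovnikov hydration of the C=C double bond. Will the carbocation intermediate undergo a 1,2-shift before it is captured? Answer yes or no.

The first-formed carbocation is secondary.
The adjacent tert-butyl carbon has no hydrogen but bears methyl groups; migration of one methyl with its bonding pair (a 1,2-methyl shift) places the charge on a tertiary centre.
Tertiary is more stable than secondary, so the shift occurs.

yes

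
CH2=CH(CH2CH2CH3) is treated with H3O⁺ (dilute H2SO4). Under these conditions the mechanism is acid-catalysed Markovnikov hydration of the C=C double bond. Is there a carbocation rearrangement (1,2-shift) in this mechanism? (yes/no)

no

The first-formed carbocation is secondary.
No single 1,2-shift to an adjacent carbon would produce a more-substituted cation than the one already present, so no rearrangement occurs.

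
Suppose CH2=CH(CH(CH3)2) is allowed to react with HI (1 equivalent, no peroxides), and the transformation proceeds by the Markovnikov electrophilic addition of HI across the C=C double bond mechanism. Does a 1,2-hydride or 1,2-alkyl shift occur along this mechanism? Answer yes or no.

The first-formed carbocation is secondary.
The adjacent isopropyl carbon already bears 2 other carbon substituents and has a hydrogen to migrate; after a 1,2-hydride shift from that carbon the positive charge sits on a tertiary centre.
Tertiary is more stable than secondary, so the shift occurs.

yes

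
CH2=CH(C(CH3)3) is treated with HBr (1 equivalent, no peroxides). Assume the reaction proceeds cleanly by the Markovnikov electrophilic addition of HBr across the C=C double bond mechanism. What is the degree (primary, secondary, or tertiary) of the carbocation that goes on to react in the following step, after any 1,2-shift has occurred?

Step 1: The π electrons of the C=C bond attack a proton of HBr; Markovnikov addition places the new C–H on the less-substituted alkene carbon, so the positive charge ends up on the more-substituted carbon — a secondary carbocation. The H–Br bond breaks heterolytically, releasing Br⁻.
Step 2: Carbocation rearrangement: a 1,2-methyl shift from the adjacent tert-butyl carbon converts the initially-formed secondary cation into the more stable tertiary cation.
The cation rearranges from secondary to tertiary via a 1,2-methyl shift from the adjacent tert-butyl carbon; the tertiary cation is what reacts next.

tertiary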